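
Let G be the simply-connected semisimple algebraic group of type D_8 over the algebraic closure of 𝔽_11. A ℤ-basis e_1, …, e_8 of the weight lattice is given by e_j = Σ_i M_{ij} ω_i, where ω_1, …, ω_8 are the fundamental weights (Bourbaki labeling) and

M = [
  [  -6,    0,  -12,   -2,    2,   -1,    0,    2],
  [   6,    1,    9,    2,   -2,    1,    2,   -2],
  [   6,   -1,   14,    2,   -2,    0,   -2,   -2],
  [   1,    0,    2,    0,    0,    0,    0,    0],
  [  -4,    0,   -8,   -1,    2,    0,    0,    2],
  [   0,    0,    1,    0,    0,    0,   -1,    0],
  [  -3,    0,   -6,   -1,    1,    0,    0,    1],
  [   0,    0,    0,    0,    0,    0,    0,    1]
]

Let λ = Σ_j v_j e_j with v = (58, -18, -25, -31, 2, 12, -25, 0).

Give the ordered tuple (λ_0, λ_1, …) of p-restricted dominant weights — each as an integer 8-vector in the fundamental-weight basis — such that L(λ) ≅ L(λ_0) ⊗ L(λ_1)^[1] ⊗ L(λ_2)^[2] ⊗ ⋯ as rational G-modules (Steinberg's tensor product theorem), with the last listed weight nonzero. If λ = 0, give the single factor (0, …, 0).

((6, 1, 0, 8, 3, 0, 9, 0),)

In the fundamental-weight basis, λ has coordinates c = M·v (v = (58, -18, -25, -31, 2, 12, -25, 0)):
  c_1 = (-6)·(58) + (0)·(-18) + (-12)·(-25) + (-2)·(-31) + 2·2 + (-1)·(12) + (0)·(-25) + 2·0 = 6
  c_2 = 6·58 + (1)·(-18) + (9)·(-25) + (2)·(-31) + (-2)·(2) + 1·12 + (2)·(-25) + (-2)·(0) = 1
  c_3 = 6·58 + (-1)·(-18) + (14)·(-25) + (2)·(-31) + (-2)·(2) + 0·12 + (-2)·(-25) + (-2)·(0) = 0
  c_4 = 1·58 + (0)·(-18) + (2)·(-25) + (0)·(-31) + 0·2 + 0·12 + (0)·(-25) + 0·0 = 8
  c_5 = (-4)·(58) + (0)·(-18) + (-8)·(-25) + (-1)·(-31) + 2·2 + 0·12 + (0)·(-25) + 2·0 = 3
  c_6 = 0·58 + (0)·(-18) + (1)·(-25) + (0)·(-31) + 0·2 + 0·12 + (-1)·(-25) + 0·0 = 0
  c_7 = (-3)·(58) + (0)·(-18) + (-6)·(-25) + (-1)·(-31) + 1·2 + 0·12 + (0)·(-25) + 1·0 = 9
  c_8 = 0·58 + (0)·(-18) + (0)·(-25) + (0)·(-31) + 0·2 + 0·12 + (0)·(-25) + 1·0 = 0
Expand coordinatewise in base 11:
  c_1 = 6 = 6·11^0
  c_2 = 1 = 1·11^0
  c_3 = 0
  c_4 = 8 = 8·11^0
  c_5 = 3 = 3·11^0
  c_6 = 0
  c_7 = 9 = 9·11^0
  c_8 = 0
Factor λ_0 = (6, 1, 0, 8, 3, 0, 9, 0)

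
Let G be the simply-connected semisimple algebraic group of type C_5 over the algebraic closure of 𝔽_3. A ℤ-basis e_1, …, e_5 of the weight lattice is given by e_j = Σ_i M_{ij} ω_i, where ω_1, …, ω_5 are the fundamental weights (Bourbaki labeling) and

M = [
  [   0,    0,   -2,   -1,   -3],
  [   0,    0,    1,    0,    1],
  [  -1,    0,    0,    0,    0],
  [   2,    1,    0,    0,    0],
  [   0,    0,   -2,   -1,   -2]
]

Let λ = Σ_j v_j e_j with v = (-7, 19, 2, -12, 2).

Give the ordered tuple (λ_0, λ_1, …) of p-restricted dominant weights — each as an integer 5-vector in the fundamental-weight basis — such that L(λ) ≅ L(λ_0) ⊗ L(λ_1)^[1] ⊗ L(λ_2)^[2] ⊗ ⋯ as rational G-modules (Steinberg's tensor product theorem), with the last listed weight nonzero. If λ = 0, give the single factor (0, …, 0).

((2, 1, 1, 2, 1), (0, 1, 2, 1, 1))

Change of basis e → ω: c = M·v where v = (-7, 19, 2, -12, 2):
  c_1 = 0*-7 + 0*19 + -2*2 + -1*-12 + -3*2 = 2
  c_2 = 0*-7 + 0*19 + 1*2 + 0*-12 + 1*2 = 4
  c_3 = -1*-7 + 0*19 + 0*2 + 0*-12 + 0*2 = 7
  c_4 = 2*-7 + 1*19 + 0*2 + 0*-12 + 0*2 = 5
  c_5 = 0*-7 + 0*19 + -2*2 + -1*-12 + -2*2 = 4
Expand coordinatewise in base 3:
  c_1 = 2 = 2·3^0
  c_2 = 4 = 1·3^0 + 1·3^1
  c_3 = 7 = 1·3^0 + 2·3^1
  c_4 = 5 = 2·3^0 + 1·3^1
  c_5 = 4 = 1·3^0 + 1·3^1
p-restricted factor λ_0 = (2, 1, 1, 2, 1)
p-restricted factor λ_1 = (0, 1, 2, 1, 1)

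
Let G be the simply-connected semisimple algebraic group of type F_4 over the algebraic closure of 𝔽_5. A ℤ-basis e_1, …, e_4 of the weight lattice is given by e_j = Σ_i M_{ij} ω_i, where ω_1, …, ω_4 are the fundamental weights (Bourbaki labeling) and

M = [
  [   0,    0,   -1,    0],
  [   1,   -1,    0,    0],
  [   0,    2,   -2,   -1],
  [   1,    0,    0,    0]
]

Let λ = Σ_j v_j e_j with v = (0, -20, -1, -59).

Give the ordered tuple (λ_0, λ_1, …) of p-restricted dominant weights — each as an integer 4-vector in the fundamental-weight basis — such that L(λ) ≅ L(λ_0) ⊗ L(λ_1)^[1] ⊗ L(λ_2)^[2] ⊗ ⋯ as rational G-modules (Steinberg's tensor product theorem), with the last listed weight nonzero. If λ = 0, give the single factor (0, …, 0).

Converting to the ω-basis (c_i = row i of M dotted with v = (0, -20, -1, -59)):
  c_1 = 0·0 + (0)·(-20) + (-1)·(-1) + (0)·(-59) = 1
  c_2 = 1·0 + (-1)·(-20) + (0)·(-1) + (0)·(-59) = 20
  c_3 = 0·0 + (2)·(-20) + (-2)·(-1) + (-1)·(-59) = 21
  c_4 = 1·0 + (0)·(-20) + (0)·(-1) + (0)·(-59) = 0
p = 5; digits c_i = Σ_j d_{ij}·5^j, 0 ≤ d_{ij} < 5:
  c_1 = 1 = 1·5^0
  c_2 = 20 = 0·5^0 + 4·5^1
  c_3 = 21 = 1·5^0 + 4·5^1
  c_4 = 0
λ_0 = (1, 0, 1, 0)
λ_1 = (0, 4, 4, 0)

((1, 0, 1, 0), (0, 4, 4, 0))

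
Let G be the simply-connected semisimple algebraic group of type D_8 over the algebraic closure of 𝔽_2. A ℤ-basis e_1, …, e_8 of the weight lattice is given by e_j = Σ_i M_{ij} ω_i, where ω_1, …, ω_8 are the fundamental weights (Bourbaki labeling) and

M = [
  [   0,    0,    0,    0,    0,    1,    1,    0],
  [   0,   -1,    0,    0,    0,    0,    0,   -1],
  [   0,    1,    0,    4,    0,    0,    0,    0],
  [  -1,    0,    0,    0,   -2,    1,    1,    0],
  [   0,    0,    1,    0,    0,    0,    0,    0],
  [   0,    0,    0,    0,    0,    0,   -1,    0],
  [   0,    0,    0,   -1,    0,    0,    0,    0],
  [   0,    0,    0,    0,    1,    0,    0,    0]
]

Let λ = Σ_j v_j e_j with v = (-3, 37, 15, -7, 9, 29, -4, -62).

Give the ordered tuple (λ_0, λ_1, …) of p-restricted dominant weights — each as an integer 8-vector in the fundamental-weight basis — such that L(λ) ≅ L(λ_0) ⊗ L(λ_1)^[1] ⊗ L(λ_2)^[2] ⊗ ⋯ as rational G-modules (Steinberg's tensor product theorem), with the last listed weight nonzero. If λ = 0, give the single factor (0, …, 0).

((1, 1, 1, 0, 1, 0, 1, 1), (0, 0, 0, 1, 1, 0, 1, 0), (0, 0, 0, 0, 1, 1, 1, 0), (1, 1, 1, 1, 1, 0, 0, 1), (1, 1, 0, 0, 0, 0, 0, 0))

Compute c_i = Σ_j M_{ij} v_j with v = (-3, 37, 15, -7, 9, 29, -4, -62):
  c_1 = (0)·(-3) + 0·37 + 0·15 + (0)·(-7) + 0·9 + 1·29 + (1)·(-4) + (0)·(-62) = 25
  c_2 = (0)·(-3) + (-1)·(37) + 0·15 + (0)·(-7) + 0·9 + 0·29 + (0)·(-4) + (-1)·(-62) = 25
  c_3 = (0)·(-3) + 1·37 + 0·15 + (4)·(-7) + 0·9 + 0·29 + (0)·(-4) + (0)·(-62) = 9
  c_4 = (-1)·(-3) + 0·37 + 0·15 + (0)·(-7) + (-2)·(9) + 1·29 + (1)·(-4) + (0)·(-62) = 10
  c_5 = (0)·(-3) + 0·37 + 1·15 + (0)·(-7) + 0·9 + 0·29 + (0)·(-4) + (0)·(-62) = 15
  c_6 = (0)·(-3) + 0·37 + 0·15 + (0)·(-7) + 0·9 + 0·29 + (-1)·(-4) + (0)·(-62) = 4
  c_7 = (0)·(-3) + 0·37 + 0·15 + (-1)·(-7) + 0·9 + 0·29 + (0)·(-4) + (0)·(-62) = 7
  c_8 = (0)·(-3) + 0·37 + 0·15 + (0)·(-7) + 1·9 + 0·29 + (0)·(-4) + (0)·(-62) = 9
Base-2 expansion of each c_i:
  c_1 = 25 = 1·2^0 + 0·2^1 + 0·2^2 + 1·2^3 + 1·2^4
  c_2 = 25 = 1·2^0 + 0·2^1 + 0·2^2 + 1·2^3 + 1·2^4
  c_3 = 9 = 1·2^0 + 0·2^1 + 0·2^2 + 1·2^3
  c_4 = 10 = 0·2^0 + 1·2^1 + 0·2^2 + 1·2^3
  c_5 = 15 = 1·2^0 + 1·2^1 + 1·2^2 + 1·2^3
  c_6 = 4 = 0·2^0 + 0·2^1 + 1·2^2
  c_7 = 7 = 1·2^0 + 1·2^1 + 1·2^2
  c_8 = 9 = 1·2^0 + 0·2^1 + 0·2^2 + 1·2^3
Factor λ_0 = (1, 1, 1, 0, 1, 0, 1, 1)
Factor λ_1 = (0, 0, 0, 1, 1, 0, 1, 0)
Factor λ_2 = (0, 0, 0, 0, 1, 1, 1, 0)
Factor λ_3 = (1, 1, 1, 1, 1, 0, 0, 1)
Factor λ_4 = (1, 1, 0, 0, 0, 0, 0, 0)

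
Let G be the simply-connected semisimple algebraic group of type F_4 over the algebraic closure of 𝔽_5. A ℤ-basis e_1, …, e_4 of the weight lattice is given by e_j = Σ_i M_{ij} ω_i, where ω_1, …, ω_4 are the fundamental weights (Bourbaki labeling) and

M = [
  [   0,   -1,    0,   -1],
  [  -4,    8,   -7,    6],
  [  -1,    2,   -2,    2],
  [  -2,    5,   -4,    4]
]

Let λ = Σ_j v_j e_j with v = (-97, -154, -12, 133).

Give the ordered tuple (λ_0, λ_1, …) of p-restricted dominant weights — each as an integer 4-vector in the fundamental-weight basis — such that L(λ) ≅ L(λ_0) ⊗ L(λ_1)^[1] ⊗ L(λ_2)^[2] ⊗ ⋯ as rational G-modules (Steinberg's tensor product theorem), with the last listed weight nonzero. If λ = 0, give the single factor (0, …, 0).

ω-coordinates c = M·v, v = (-97, -154, -12, 133):
  c_1 = 0*-97 + -1*-154 + 0*-12 + -1*133 = 21
  c_2 = -4*-97 + 8*-154 + -7*-12 + 6*133 = 38
  c_3 = -1*-97 + 2*-154 + -2*-12 + 2*133 = 79
  c_4 = -2*-97 + 5*-154 + -4*-12 + 4*133 = 4
p = 5; digits c_i = Σ_j d_{ij}·5^j, 0 ≤ d_{ij} < 5:
  c_1 = 21 = 1·5^0 + 4·5^1
  c_2 = 38 = 3·5^0 + 2·5^1 + 1·5^2
  c_3 = 79 = 4·5^0 + 0·5^1 + 3·5^2
  c_4 = 4 = 4·5^0
λ_0 = (1, 3, 4, 4)
λ_1 = (4, 2, 0, 0)
λ_2 = (0, 1, 3, 0)

((1, 3, 4, 4), (4, 2, 0, 0), (0, 1, 3, 0))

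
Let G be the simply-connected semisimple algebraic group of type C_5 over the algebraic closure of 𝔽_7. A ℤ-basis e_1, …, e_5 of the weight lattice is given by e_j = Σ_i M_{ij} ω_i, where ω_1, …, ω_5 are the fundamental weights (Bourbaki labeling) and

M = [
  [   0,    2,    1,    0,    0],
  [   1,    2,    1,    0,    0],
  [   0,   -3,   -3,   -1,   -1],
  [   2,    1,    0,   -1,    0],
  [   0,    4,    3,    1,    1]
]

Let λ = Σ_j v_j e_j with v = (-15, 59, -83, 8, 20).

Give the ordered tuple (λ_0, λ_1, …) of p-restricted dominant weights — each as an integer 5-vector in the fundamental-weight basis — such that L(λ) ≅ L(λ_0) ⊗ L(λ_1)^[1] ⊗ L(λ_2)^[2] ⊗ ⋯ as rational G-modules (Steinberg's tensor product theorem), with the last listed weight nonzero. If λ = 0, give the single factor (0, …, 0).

Converting to the ω-basis (c_i = row i of M dotted with v = (-15, 59, -83, 8, 20)):
  c_1 = 0*-15 + 2*59 + 1*-83 + 0*8 + 0*20 = 35
  c_2 = 1*-15 + 2*59 + 1*-83 + 0*8 + 0*20 = 20
  c_3 = 0*-15 + -3*59 + -3*-83 + -1*8 + -1*20 = 44
  c_4 = 2*-15 + 1*59 + 0*-83 + -1*8 + 0*20 = 21
  c_5 = 0*-15 + 4*59 + 3*-83 + 1*8 + 1*20 = 15
Base-7 expansion of each c_i:
  c_1 = 35 = 0·7^0 + 5·7^1
  c_2 = 20 = 6·7^0 + 2·7^1
  c_3 = 44 = 2·7^0 + 6·7^1
  c_4 = 21 = 0·7^0 + 3·7^1
  c_5 = 15 = 1·7^0 + 2·7^1
λ_0 = (0, 6, 2, 0, 1)
λ_1 = (5, 2, 6, 3, 2)

((0, 6, 2, 0, 1), (5, 2, 6, 3, 2))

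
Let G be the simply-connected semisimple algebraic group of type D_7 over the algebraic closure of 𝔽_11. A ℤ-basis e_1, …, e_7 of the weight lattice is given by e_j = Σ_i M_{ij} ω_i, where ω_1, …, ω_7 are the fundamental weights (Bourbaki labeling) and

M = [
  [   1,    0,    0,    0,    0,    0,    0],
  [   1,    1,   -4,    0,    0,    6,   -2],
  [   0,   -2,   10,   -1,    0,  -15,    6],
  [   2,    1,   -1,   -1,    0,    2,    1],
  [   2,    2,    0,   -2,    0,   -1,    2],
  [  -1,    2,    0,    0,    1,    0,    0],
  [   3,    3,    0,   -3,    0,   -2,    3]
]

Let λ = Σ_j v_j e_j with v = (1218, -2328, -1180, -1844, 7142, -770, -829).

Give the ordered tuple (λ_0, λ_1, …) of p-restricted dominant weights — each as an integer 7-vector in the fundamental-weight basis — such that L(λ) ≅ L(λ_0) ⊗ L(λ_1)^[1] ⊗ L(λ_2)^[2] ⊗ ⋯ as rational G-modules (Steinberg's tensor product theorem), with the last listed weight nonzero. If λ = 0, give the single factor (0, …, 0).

((8, 10, 0, 4, 8, 3, 1), (0, 3, 6, 3, 8, 5, 4), (10, 5, 10, 6, 4, 10, 10))

Change of basis e → ω: c = M·v where v = (1218, -2328, -1180, -1844, 7142, -770, -829):
  c_1 = 1*1218 + 0*-2328 + 0*-1180 + 0*-1844 + 0*7142 + 0*-770 + 0*-829 = 1218
  c_2 = 1*1218 + 1*-2328 + -4*-1180 + 0*-1844 + 0*7142 + 6*-770 + -2*-829 = 648
  c_3 = 0*1218 + -2*-2328 + 10*-1180 + -1*-1844 + 0*7142 + -15*-770 + 6*-829 = 1276
  c_4 = 2*1218 + 1*-2328 + -1*-1180 + -1*-1844 + 0*7142 + 2*-770 + 1*-829 = 763
  c_5 = 2*1218 + 2*-2328 + 0*-1180 + -2*-1844 + 0*7142 + -1*-770 + 2*-829 = 580
  c_6 = -1*1218 + 2*-2328 + 0*-1180 + 0*-1844 + 1*7142 + 0*-770 + 0*-829 = 1268
  c_7 = 3*1218 + 3*-2328 + 0*-1180 + -3*-1844 + 0*7142 + -2*-770 + 3*-829 = 1255
Base-11 expansion of each c_i:
  c_1 = 1218 = 8·11^0 + 0·11^1 + 10·11^2
  c_2 = 648 = 10·11^0 + 3·11^1 + 5·11^2
  c_3 = 1276 = 0·11^0 + 6·11^1 + 10·11^2
  c_4 = 763 = 4·11^0 + 3·11^1 + 6·11^2
  c_5 = 580 = 8·11^0 + 8·11^1 + 4·11^2
  c_6 = 1268 = 3·11^0 + 5·11^1 + 10·11^2
  c_7 = 1255 = 1·11^0 + 4·11^1 + 10·11^2
λ_0 = (8, 10, 0, 4, 8, 3, 1)
λ_1 = (0, 3, 6, 3, 8, 5, 4)
λ_2 = (10, 5, 10, 6, 4, 10, 10)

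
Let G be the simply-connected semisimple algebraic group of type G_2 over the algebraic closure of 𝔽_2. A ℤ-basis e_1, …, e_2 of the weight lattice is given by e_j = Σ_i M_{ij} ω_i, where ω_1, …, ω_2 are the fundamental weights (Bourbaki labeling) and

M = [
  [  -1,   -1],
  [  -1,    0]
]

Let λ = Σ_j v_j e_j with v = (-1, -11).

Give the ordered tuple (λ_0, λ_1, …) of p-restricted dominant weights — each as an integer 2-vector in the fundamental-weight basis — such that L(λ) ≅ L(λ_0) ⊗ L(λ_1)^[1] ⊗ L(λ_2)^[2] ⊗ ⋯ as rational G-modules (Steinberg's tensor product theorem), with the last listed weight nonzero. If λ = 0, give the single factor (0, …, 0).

Converting to the ω-basis (c_i = row i of M dotted with v = (-1, -11)):
  c_1 = (-1)·(-1) + (-1)·(-11) = 12
  c_2 = (-1)·(-1) + (0)·(-11) = 1
Expand coordinatewise in base 2:
  c_1 = 12 = 0·2^0 + 0·2^1 + 1·2^2 + 1·2^3
  c_2 = 1 = 1·2^0
p-restricted factor λ_0 = (0, 1)
p-restricted factor λ_1 = (0, 0)
p-restricted factor λ_2 = (1, 0)
p-restricted factor λ_3 = (1, 0)

((0, 1), (0, 0), (1, 0), (1, 0))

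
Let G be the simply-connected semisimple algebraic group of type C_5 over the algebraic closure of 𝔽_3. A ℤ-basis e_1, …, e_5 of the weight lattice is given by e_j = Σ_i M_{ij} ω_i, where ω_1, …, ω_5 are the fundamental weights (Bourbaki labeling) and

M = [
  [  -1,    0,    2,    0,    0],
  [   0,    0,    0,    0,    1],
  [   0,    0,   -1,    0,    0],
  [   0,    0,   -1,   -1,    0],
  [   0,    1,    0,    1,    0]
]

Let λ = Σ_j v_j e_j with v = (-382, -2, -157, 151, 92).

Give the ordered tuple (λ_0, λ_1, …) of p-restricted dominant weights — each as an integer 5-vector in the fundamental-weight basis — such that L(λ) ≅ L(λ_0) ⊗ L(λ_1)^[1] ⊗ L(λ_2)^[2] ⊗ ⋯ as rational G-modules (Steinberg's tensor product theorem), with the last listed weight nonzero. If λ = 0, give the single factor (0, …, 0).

((2, 2, 1, 0, 2), (1, 0, 1, 2, 1), (1, 1, 2, 0, 1), (2, 0, 2, 0, 2), (0, 1, 1, 0, 1))

Compute c_i = Σ_j M_{ij} v_j with v = (-382, -2, -157, 151, 92):
  c_1 = (-1)·(-382) + (0)·(-2) + (2)·(-157) + 0·151 + 0·92 = 68
  c_2 = (0)·(-382) + (0)·(-2) + (0)·(-157) + 0·151 + 1·92 = 92
  c_3 = (0)·(-382) + (0)·(-2) + (-1)·(-157) + 0·151 + 0·92 = 157
  c_4 = (0)·(-382) + (0)·(-2) + (-1)·(-157) + (-1)·(151) + 0·92 = 6
  c_5 = (0)·(-382) + (1)·(-2) + (0)·(-157) + 1·151 + 0·92 = 149
Expand coordinatewise in base 3:
  c_1 = 68 = 2·3^0 + 1·3^1 + 1·3^2 + 2·3^3
  c_2 = 92 = 2·3^0 + 0·3^1 + 1·3^2 + 0·3^3 + 1·3^4
  c_3 = 157 = 1·3^0 + 1·3^1 + 2·3^2 + 2·3^3 + 1·3^4
  c_4 = 6 = 0·3^0 + 2·3^1
  c_5 = 149 = 2·3^0 + 1·3^1 + 1·3^2 + 2·3^3 + 1·3^4
λ_0 = (2, 2, 1, 0, 2)
λ_1 = (1, 0, 1, 2, 1)
λ_2 = (1, 1, 2, 0, 1)
λ_3 = (2, 0, 2, 0, 2)
λ_4 = (0, 1, 1, 0, 1)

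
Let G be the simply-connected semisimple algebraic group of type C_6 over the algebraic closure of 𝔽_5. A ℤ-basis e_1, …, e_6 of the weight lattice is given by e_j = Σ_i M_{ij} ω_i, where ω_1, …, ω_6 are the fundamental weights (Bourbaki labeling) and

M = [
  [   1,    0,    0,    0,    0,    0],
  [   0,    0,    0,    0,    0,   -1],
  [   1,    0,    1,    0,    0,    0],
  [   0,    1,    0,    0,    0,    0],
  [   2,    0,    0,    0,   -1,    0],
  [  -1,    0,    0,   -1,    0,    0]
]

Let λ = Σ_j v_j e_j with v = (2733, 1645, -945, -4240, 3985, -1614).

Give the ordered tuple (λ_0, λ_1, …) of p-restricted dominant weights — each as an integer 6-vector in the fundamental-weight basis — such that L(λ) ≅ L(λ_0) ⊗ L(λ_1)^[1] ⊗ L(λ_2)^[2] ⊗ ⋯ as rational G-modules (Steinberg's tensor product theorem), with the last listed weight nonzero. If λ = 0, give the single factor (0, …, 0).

((3, 4, 3, 0, 1, 2), (1, 2, 2, 4, 1, 1), (4, 4, 1, 0, 4, 0), (1, 2, 4, 3, 1, 2), (4, 2, 2, 2, 2, 2))

Converting to the ω-basis (c_i = row i of M dotted with v = (2733, 1645, -945, -4240, 3985, -1614)):
  c_1 = 1·2733 + 0·1645 + (0)·(-945) + (0)·(-4240) + 0·3985 + (0)·(-1614) = 2733
  c_2 = 0·2733 + 0·1645 + (0)·(-945) + (0)·(-4240) + 0·3985 + (-1)·(-1614) = 1614
  c_3 = 1·2733 + 0·1645 + (1)·(-945) + (0)·(-4240) + 0·3985 + (0)·(-1614) = 1788
  c_4 = 0·2733 + 1·1645 + (0)·(-945) + (0)·(-4240) + 0·3985 + (0)·(-1614) = 1645
  c_5 = 2·2733 + 0·1645 + (0)·(-945) + (0)·(-4240) + (-1)·(3985) + (0)·(-1614) = 1481
  c_6 = (-1)·(2733) + 0·1645 + (0)·(-945) + (-1)·(-4240) + 0·3985 + (0)·(-1614) = 1507
Writing each c_i in base p = 5:
  c_1 = 2733 = 3·5^0 + 1·5^1 + 4·5^2 + 1·5^3 + 4·5^4
  c_2 = 1614 = 4·5^0 + 2·5^1 + 4·5^2 + 2·5^3 + 2·5^4
  c_3 = 1788 = 3·5^0 + 2·5^1 + 1·5^2 + 4·5^3 + 2·5^4
  c_4 = 1645 = 0·5^0 + 4·5^1 + 0·5^2 + 3·5^3 + 2·5^4
  c_5 = 1481 = 1·5^0 + 1·5^1 + 4·5^2 + 1·5^3 + 2·5^4
  c_6 = 1507 = 2·5^0 + 1·5^1 + 0·5^2 + 2·5^3 + 2·5^4
λ_0 = (3, 4, 3, 0, 1, 2)
λ_1 = (1, 2, 2, 4, 1, 1)
λ_2 = (4, 4, 1, 0, 4, 0)
λ_3 = (1, 2, 4, 3, 1, 2)
λ_4 = (4, 2, 2, 2, 2, 2)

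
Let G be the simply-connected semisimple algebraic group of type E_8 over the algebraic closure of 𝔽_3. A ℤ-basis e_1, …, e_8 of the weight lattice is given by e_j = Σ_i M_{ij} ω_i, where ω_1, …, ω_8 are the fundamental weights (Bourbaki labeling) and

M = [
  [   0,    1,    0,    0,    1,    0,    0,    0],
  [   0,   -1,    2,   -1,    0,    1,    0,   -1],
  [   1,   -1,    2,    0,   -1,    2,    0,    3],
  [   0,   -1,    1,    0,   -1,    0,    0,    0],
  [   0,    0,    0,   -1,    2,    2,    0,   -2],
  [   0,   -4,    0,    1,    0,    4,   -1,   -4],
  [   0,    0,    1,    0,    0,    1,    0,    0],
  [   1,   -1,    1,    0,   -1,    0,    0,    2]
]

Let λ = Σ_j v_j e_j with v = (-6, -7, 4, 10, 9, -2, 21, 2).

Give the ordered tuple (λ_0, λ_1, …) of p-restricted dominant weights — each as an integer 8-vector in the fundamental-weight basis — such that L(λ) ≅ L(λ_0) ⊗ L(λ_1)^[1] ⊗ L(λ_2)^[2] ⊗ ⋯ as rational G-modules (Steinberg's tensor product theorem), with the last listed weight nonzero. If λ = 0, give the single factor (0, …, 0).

((2, 1, 2, 2, 0, 1, 2, 0),)

Converting to the ω-basis (c_i = row i of M dotted with v = (-6, -7, 4, 10, 9, -2, 21, 2)):
  c_1 = 0*-6 + 1*-7 + 0*4 + 0*10 + 1*9 + 0*-2 + 0*21 + 0*2 = 2
  c_2 = 0*-6 + -1*-7 + 2*4 + -1*10 + 0*9 + 1*-2 + 0*21 + -1*2 = 1
  c_3 = 1*-6 + -1*-7 + 2*4 + 0*10 + -1*9 + 2*-2 + 0*21 + 3*2 = 2
  c_4 = 0*-6 + -1*-7 + 1*4 + 0*10 + -1*9 + 0*-2 + 0*21 + 0*2 = 2
  c_5 = 0*-6 + 0*-7 + 0*4 + -1*10 + 2*9 + 2*-2 + 0*21 + -2*2 = 0
  c_6 = 0*-6 + -4*-7 + 0*4 + 1*10 + 0*9 + 4*-2 + -1*21 + -4*2 = 1
  c_7 = 0*-6 + 0*-7 + 1*4 + 0*10 + 0*9 + 1*-2 + 0*21 + 0*2 = 2
  c_8 = 1*-6 + -1*-7 + 1*4 + 0*10 + -1*9 + 0*-2 + 0*21 + 2*2 = 0
Base-3 expansion of each c_i:
  c_1 = 2 = 2·3^0
  c_2 = 1 = 1·3^0
  c_3 = 2 = 2·3^0
  c_4 = 2 = 2·3^0
  c_5 = 0
  c_6 = 1 = 1·3^0
  c_7 = 2 = 2·3^0
  c_8 = 0
p-restricted factor λ_0 = (2, 1, 2, 2, 0, 1, 2, 0)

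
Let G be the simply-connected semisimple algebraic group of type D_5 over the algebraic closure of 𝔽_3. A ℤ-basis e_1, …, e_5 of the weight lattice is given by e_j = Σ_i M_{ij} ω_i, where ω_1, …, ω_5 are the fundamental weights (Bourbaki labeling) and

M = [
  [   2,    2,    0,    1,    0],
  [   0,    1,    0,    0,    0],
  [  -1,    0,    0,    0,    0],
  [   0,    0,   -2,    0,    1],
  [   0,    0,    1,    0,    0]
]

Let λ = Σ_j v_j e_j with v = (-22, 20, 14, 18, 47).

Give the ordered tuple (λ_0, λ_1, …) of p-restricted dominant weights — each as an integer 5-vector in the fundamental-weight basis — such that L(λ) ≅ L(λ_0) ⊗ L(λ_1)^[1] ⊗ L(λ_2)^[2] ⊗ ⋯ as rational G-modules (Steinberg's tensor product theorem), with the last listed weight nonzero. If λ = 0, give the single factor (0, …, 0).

ω-coordinates c = M·v, v = (-22, 20, 14, 18, 47):
  c_1 = (2)·(-22) + 2·20 + 0·14 + 1·18 + 0·47 = 14
  c_2 = (0)·(-22) + 1·20 + 0·14 + 0·18 + 0·47 = 20
  c_3 = (-1)·(-22) + 0·20 + 0·14 + 0·18 + 0·47 = 22
  c_4 = (0)·(-22) + 0·20 + (-2)·(14) + 0·18 + 1·47 = 19
  c_5 = (0)·(-22) + 0·20 + 1·14 + 0·18 + 0·47 = 14
Writing each c_i in base p = 3:
  c_1 = 14 = 2·3^0 + 1·3^1 + 1·3^2
  c_2 = 20 = 2·3^0 + 0·3^1 + 2·3^2
  c_3 = 22 = 1·3^0 + 1·3^1 + 2·3^2
  c_4 = 19 = 1·3^0 + 0·3^1 + 2·3^2
  c_5 = 14 = 2·3^0 + 1·3^1 + 1·3^2
Factor λ_0 = (2, 2, 1, 1, 2)
Factor λ_1 = (1, 0, 1, 0, 1)
Factor λ_2 = (1, 2, 2, 2, 1)

((2, 2, 1, 1, 2), (1, 0, 1, 0, 1), (1, 2, 2, 2, 1))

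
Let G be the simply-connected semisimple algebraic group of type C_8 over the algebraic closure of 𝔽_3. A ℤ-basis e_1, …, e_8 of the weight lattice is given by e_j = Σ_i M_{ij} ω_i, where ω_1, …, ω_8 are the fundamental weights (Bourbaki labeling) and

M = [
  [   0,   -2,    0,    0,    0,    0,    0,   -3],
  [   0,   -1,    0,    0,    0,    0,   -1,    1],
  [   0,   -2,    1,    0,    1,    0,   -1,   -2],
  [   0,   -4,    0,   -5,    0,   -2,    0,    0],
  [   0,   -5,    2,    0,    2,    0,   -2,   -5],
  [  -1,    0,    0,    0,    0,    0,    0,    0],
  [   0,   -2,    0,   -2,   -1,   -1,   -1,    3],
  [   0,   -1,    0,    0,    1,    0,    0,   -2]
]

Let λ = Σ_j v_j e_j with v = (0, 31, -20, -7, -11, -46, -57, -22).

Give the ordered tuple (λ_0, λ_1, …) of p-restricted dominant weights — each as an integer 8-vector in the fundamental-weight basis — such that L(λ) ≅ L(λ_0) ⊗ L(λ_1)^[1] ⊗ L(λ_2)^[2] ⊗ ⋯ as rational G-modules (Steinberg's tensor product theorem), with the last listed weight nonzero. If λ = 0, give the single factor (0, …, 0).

Compute c_i = Σ_j M_{ij} v_j with v = (0, 31, -20, -7, -11, -46, -57, -22):
  c_1 = 0·0 + (-2)·(31) + (0)·(-20) + (0)·(-7) + (0)·(-11) + (0)·(-46) + (0)·(-57) + (-3)·(-22) = 4
  c_2 = 0·0 + (-1)·(31) + (0)·(-20) + (0)·(-7) + (0)·(-11) + (0)·(-46) + (-1)·(-57) + (1)·(-22) = 4
  c_3 = 0·0 + (-2)·(31) + (1)·(-20) + (0)·(-7) + (1)·(-11) + (0)·(-46) + (-1)·(-57) + (-2)·(-22) = 8
  c_4 = 0·0 + (-4)·(31) + (0)·(-20) + (-5)·(-7) + (0)·(-11) + (-2)·(-46) + (0)·(-57) + (0)·(-22) = 3
  c_5 = 0·0 + (-5)·(31) + (2)·(-20) + (0)·(-7) + (2)·(-11) + (0)·(-46) + (-2)·(-57) + (-5)·(-22) = 7
  c_6 = (-1)·(0) + 0·31 + (0)·(-20) + (0)·(-7) + (0)·(-11) + (0)·(-46) + (0)·(-57) + (0)·(-22) = 0
  c_7 = 0·0 + (-2)·(31) + (0)·(-20) + (-2)·(-7) + (-1)·(-11) + (-1)·(-46) + (-1)·(-57) + (3)·(-22) = 0
  c_8 = 0·0 + (-1)·(31) + (0)·(-20) + (0)·(-7) + (1)·(-11) + (0)·(-46) + (0)·(-57) + (-2)·(-22) = 2
p = 3; digits c_i = Σ_j d_{ij}·3^j, 0 ≤ d_{ij} < 3:
  c_1 = 4 = 1·3^0 + 1·3^1
  c_2 = 4 = 1·3^0 + 1·3^1
  c_3 = 8 = 2·3^0 + 2·3^1
  c_4 = 3 = 0·3^0 + 1·3^1
  c_5 = 7 = 1·3^0 + 2·3^1
  c_6 = 0
  c_7 = 0
  c_8 = 2 = 2·3^0
λ_0 = (1, 1, 2, 0, 1, 0, 0, 2)
λ_1 = (1, 1, 2, 1, 2, 0, 0, 0)

((1, 1, 2, 0, 1, 0, 0, 2), (1, 1, 2, 1, 2, 0, 0, 0))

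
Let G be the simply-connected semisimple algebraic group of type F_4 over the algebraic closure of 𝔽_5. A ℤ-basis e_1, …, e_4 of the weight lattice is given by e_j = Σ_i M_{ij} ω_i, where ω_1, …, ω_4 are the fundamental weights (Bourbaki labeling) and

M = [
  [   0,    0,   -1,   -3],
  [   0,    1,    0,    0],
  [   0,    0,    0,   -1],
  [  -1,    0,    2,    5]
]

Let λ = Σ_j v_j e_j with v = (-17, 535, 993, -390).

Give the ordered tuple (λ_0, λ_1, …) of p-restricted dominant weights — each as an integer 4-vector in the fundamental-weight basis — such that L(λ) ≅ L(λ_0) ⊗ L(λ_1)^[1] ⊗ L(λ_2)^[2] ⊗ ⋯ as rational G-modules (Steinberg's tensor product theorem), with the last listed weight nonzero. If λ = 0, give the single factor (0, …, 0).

ω-coordinates c = M·v, v = (-17, 535, 993, -390):
  c_1 = (0)·(-17) + (0)·(535) + (-1)·(993) + (-3)·(-390) = 177
  c_2 = (0)·(-17) + (1)·(535) + (0)·(993) + (0)·(-390) = 535
  c_3 = (0)·(-17) + (0)·(535) + (0)·(993) + (-1)·(-390) = 390
  c_4 = (-1)·(-17) + (0)·(535) + (2)·(993) + (5)·(-390) = 53
Expand coordinatewise in base 5:
  c_1 = 177 = 2·5^0 + 0·5^1 + 2·5^2 + 1·5^3
  c_2 = 535 = 0·5^0 + 2·5^1 + 1·5^2 + 4·5^3
  c_3 = 390 = 0·5^0 + 3·5^1 + 0·5^2 + 3·5^3
  c_4 = 53 = 3·5^0 + 0·5^1 + 2·5^2
λ_0 = (2, 0, 0, 3)
λ_1 = (0, 2, 3, 0)
λ_2 = (2, 1, 0, 2)
λ_3 = (1, 4, 3, 0)

((2, 0, 0, 3), (0, 2, 3, 0), (2, 1, 0, 2), (1, 4, 3, 0))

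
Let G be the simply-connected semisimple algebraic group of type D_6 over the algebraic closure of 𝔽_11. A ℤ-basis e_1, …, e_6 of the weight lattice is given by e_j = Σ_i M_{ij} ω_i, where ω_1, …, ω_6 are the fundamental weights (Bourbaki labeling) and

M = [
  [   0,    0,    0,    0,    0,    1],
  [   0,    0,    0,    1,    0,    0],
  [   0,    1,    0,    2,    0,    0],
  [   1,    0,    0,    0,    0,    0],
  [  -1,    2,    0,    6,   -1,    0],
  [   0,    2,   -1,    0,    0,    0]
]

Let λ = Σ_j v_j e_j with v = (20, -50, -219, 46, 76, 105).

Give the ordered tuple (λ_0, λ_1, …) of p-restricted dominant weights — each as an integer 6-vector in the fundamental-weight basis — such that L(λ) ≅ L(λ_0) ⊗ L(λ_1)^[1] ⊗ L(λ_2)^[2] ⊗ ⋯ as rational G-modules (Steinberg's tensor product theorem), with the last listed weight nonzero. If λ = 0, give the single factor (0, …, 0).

Change of basis e → ω: c = M·v where v = (20, -50, -219, 46, 76, 105):
  c_1 = (0)·(20) + (0)·(-50) + (0)·(-219) + (0)·(46) + (0)·(76) + (1)·(105) = 105
  c_2 = (0)·(20) + (0)·(-50) + (0)·(-219) + (1)·(46) + (0)·(76) + (0)·(105) = 46
  c_3 = (0)·(20) + (1)·(-50) + (0)·(-219) + (2)·(46) + (0)·(76) + (0)·(105) = 42
  c_4 = (1)·(20) + (0)·(-50) + (0)·(-219) + (0)·(46) + (0)·(76) + (0)·(105) = 20
  c_5 = (-1)·(20) + (2)·(-50) + (0)·(-219) + (6)·(46) + (-1)·(76) + (0)·(105) = 80
  c_6 = (0)·(20) + (2)·(-50) + (-1)·(-219) + (0)·(46) + (0)·(76) + (0)·(105) = 119
Expand coordinatewise in base 11:
  c_1 = 105 = 6·11^0 + 9·11^1
  c_2 = 46 = 2·11^0 + 4·11^1
  c_3 = 42 = 9·11^0 + 3·11^1
  c_4 = 20 = 9·11^0 + 1·11^1
  c_5 = 80 = 3·11^0 + 7·11^1
  c_6 = 119 = 9·11^0 + 10·11^1
p-restricted factor λ_0 = (6, 2, 9, 9, 3, 9)
p-restricted factor λ_1 = (9, 4, 3, 1, 7, 10)

((6, 2, 9, 9, 3, 9), (9, 4, 3, 1, 7, 10))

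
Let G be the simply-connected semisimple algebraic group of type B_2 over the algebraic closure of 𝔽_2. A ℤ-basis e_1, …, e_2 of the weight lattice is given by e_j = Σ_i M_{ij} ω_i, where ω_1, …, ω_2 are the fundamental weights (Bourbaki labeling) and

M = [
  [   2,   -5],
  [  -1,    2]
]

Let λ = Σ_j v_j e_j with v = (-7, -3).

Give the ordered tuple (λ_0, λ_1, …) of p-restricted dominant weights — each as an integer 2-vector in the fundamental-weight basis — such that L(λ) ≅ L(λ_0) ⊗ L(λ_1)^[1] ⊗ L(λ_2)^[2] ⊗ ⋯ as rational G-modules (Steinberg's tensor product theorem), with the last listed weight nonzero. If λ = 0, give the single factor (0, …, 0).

((1, 1),)

Change of basis e → ω: c = M·v where v = (-7, -3):
  c_1 = (2)·(-7) + (-5)·(-3) = 1
  c_2 = (-1)·(-7) + (2)·(-3) = 1
Base-2 expansion of each c_i:
  c_1 = 1 = 1·2^0
  c_2 = 1 = 1·2^0
λ_0 = (1, 1)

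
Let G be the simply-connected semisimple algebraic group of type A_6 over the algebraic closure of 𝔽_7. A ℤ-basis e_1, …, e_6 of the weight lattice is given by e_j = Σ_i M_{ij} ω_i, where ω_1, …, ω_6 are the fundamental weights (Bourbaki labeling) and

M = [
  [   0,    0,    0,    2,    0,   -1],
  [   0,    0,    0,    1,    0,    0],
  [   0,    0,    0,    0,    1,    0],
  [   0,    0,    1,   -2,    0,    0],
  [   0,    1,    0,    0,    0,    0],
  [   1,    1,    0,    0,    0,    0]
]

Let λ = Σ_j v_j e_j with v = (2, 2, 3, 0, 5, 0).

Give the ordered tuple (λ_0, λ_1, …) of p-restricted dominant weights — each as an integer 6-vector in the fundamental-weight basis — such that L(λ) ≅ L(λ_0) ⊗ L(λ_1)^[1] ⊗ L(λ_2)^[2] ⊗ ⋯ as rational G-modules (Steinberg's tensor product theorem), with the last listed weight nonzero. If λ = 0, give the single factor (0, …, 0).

((0, 0, 5, 3, 2, 4),)

Compute c_i = Σ_j M_{ij} v_j with v = (2, 2, 3, 0, 5, 0):
  c_1 = 0*2 + 0*2 + 0*3 + 2*0 + 0*5 + -1*0 = 0
  c_2 = 0*2 + 0*2 + 0*3 + 1*0 + 0*5 + 0*0 = 0
  c_3 = 0*2 + 0*2 + 0*3 + 0*0 + 1*5 + 0*0 = 5
  c_4 = 0*2 + 0*2 + 1*3 + -2*0 + 0*5 + 0*0 = 3
  c_5 = 0*2 + 1*2 + 0*3 + 0*0 + 0*5 + 0*0 = 2
  c_6 = 1*2 + 1*2 + 0*3 + 0*0 + 0*5 + 0*0 = 4
p = 7; digits c_i = Σ_j d_{ij}·7^j, 0 ≤ d_{ij} < 7:
  c_1 = 0
  c_2 = 0
  c_3 = 5 = 5·7^0
  c_4 = 3 = 3·7^0
  c_5 = 2 = 2·7^0
  c_6 = 4 = 4·7^0
λ_0 = (0, 0, 5, 3, 2, 4)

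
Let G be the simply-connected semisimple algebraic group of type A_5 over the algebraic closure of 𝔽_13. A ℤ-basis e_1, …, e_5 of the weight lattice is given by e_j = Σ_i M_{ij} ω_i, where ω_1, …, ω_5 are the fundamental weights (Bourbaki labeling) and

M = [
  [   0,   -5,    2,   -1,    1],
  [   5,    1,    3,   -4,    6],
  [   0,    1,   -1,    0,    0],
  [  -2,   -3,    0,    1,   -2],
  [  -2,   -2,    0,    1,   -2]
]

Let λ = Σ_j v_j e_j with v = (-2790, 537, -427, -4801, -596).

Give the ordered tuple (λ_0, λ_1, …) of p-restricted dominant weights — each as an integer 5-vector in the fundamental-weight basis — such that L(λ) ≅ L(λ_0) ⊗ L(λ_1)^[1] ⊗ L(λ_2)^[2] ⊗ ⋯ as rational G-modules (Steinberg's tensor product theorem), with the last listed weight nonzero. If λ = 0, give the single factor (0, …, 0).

Compute c_i = Σ_j M_{ij} v_j with v = (-2790, 537, -427, -4801, -596):
  c_1 = 0*-2790 + -5*537 + 2*-427 + -1*-4801 + 1*-596 = 666
  c_2 = 5*-2790 + 1*537 + 3*-427 + -4*-4801 + 6*-596 = 934
  c_3 = 0*-2790 + 1*537 + -1*-427 + 0*-4801 + 0*-596 = 964
  c_4 = -2*-2790 + -3*537 + 0*-427 + 1*-4801 + -2*-596 = 360
  c_5 = -2*-2790 + -2*537 + 0*-427 + 1*-4801 + -2*-596 = 897
Writing each c_i in base p = 13:
  c_1 = 666 = 3·13^0 + 12·13^1 + 3·13^2
  c_2 = 934 = 11·13^0 + 6·13^1 + 5·13^2
  c_3 = 964 = 2·13^0 + 9·13^1 + 5·13^2
  c_4 = 360 = 9·13^0 + 1·13^1 + 2·13^2
  c_5 = 897 = 0·13^0 + 4·13^1 + 5·13^2
p-restricted factor λ_0 = (3, 11, 2, 9, 0)
p-restricted factor λ_1 = (12, 6, 9, 1, 4)
p-restricted factor λ_2 = (3, 5, 5, 2, 5)

((3, 11, 2, 9, 0), (12, 6, 9, 1, 4), (3, 5, 5, 2, 5))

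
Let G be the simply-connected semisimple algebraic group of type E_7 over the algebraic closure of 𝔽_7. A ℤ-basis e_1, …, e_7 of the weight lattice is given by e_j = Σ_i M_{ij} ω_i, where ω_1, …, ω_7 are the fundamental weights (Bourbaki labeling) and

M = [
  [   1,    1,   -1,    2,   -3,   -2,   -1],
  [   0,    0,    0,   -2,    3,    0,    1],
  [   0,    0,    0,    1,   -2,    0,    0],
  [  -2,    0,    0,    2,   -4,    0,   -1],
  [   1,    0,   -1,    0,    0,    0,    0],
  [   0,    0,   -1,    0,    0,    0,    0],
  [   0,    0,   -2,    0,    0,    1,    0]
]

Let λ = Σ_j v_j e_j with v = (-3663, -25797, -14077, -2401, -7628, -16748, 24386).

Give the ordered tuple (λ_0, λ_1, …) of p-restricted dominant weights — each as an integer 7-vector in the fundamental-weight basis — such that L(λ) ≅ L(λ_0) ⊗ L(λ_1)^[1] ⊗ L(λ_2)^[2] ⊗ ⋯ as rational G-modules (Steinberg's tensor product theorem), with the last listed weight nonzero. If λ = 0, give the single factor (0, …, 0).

((0, 4, 3, 5, 5, 0, 3), (0, 4, 2, 3, 3, 2, 5), (3, 2, 3, 1, 2, 0, 1), (6, 4, 2, 4, 2, 6, 5), (4, 2, 5, 3, 4, 5, 4))

Change of basis e → ω: c = M·v where v = (-3663, -25797, -14077, -2401, -7628, -16748, 24386):
  c_1 = (1)·(-3663) + (1)·(-25797) + (-1)·(-14077) + (2)·(-2401) + (-3)·(-7628) + (-2)·(-16748) + (-1)·(24386) = 11809
  c_2 = (0)·(-3663) + (0)·(-25797) + (0)·(-14077) + (-2)·(-2401) + (3)·(-7628) + (0)·(-16748) + (1)·(24386) = 6304
  c_3 = (0)·(-3663) + (0)·(-25797) + (0)·(-14077) + (1)·(-2401) + (-2)·(-7628) + (0)·(-16748) + (0)·(24386) = 12855
  c_4 = (-2)·(-3663) + (0)·(-25797) + (0)·(-14077) + (2)·(-2401) + (-4)·(-7628) + (0)·(-16748) + (-1)·(24386) = 8650
  c_5 = (1)·(-3663) + (0)·(-25797) + (-1)·(-14077) + (0)·(-2401) + (0)·(-7628) + (0)·(-16748) + (0)·(24386) = 10414
  c_6 = (0)·(-3663) + (0)·(-25797) + (-1)·(-14077) + (0)·(-2401) + (0)·(-7628) + (0)·(-16748) + (0)·(24386) = 14077
  c_7 = (0)·(-3663) + (0)·(-25797) + (-2)·(-14077) + (0)·(-2401) + (0)·(-7628) + (1)·(-16748) + (0)·(24386) = 11406
p = 7; digits c_i = Σ_j d_{ij}·7^j, 0 ≤ d_{ij} < 7:
  c_1 = 11809 = 0·7^0 + 0·7^1 + 3·7^2 + 6·7^3 + 4·7^4
  c_2 = 6304 = 4·7^0 + 4·7^1 + 2·7^2 + 4·7^3 + 2·7^4
  c_3 = 12855 = 3·7^0 + 2·7^1 + 3·7^2 + 2·7^3 + 5·7^4
  c_4 = 8650 = 5·7^0 + 3·7^1 + 1·7^2 + 4·7^3 + 3·7^4
  c_5 = 10414 = 5·7^0 + 3·7^1 + 2·7^2 + 2·7^3 + 4·7^4
  c_6 = 14077 = 0·7^0 + 2·7^1 + 0·7^2 + 6·7^3 + 5·7^4
  c_7 = 11406 = 3·7^0 + 5·7^1 + 1·7^2 + 5·7^3 + 4·7^4
λ_0 = (0, 4, 3, 5, 5, 0, 3)
λ_1 = (0, 4, 2, 3, 3, 2, 5)
λ_2 = (3, 2, 3, 1, 2, 0, 1)
λ_3 = (6, 4, 2, 4, 2, 6, 5)
λ_4 = (4, 2, 5, 3, 4, 5, 4)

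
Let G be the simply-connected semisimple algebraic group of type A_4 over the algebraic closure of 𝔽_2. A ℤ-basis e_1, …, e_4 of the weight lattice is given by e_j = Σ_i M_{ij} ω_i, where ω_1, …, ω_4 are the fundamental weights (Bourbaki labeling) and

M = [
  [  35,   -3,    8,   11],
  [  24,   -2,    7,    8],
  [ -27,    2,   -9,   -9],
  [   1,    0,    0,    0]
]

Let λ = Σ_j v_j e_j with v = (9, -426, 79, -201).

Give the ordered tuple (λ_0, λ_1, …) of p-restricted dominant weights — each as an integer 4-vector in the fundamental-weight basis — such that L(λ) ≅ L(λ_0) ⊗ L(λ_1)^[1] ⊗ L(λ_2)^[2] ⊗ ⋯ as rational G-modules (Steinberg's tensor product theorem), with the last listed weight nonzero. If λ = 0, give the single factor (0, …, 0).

((0, 1, 1, 1), (1, 0, 1, 0), (1, 1, 0, 0), (1, 1, 0, 1))

ω-coordinates c = M·v, v = (9, -426, 79, -201):
  c_1 = 35*9 + -3*-426 + 8*79 + 11*-201 = 14
  c_2 = 24*9 + -2*-426 + 7*79 + 8*-201 = 13
  c_3 = -27*9 + 2*-426 + -9*79 + -9*-201 = 3
  c_4 = 1*9 + 0*-426 + 0*79 + 0*-201 = 9
Base-2 expansion of each c_i:
  c_1 = 14 = 0·2^0 + 1·2^1 + 1·2^2 + 1·2^3
  c_2 = 13 = 1·2^0 + 0·2^1 + 1·2^2 + 1·2^3
  c_3 = 3 = 1·2^0 + 1·2^1
  c_4 = 9 = 1·2^0 + 0·2^1 + 0·2^2 + 1·2^3
Factor λ_0 = (0, 1, 1, 1)
Factor λ_1 = (1, 0, 1, 0)
Factor λ_2 = (1, 1, 0, 0)
Factor λ_3 = (1, 1, 0, 1)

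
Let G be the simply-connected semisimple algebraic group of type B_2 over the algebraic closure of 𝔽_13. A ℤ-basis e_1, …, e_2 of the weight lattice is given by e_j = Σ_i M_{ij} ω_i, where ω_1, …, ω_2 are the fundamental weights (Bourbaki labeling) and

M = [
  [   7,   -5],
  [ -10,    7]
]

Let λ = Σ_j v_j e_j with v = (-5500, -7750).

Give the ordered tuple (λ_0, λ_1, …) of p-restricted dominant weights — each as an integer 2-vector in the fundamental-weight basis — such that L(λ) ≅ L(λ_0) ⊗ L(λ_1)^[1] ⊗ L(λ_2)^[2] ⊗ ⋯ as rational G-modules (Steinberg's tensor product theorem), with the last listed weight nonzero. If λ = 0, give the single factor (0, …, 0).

((3, 9), (6, 5), (1, 4))

Compute c_i = Σ_j M_{ij} v_j with v = (-5500, -7750):
  c_1 = (7)·(-5500) + (-5)·(-7750) = 250
  c_2 = (-10)·(-5500) + (7)·(-7750) = 750
Writing each c_i in base p = 13:
  c_1 = 250 = 3·13^0 + 6·13^1 + 1·13^2
  c_2 = 750 = 9·13^0 + 5·13^1 + 4·13^2
Factor λ_0 = (3, 9)
Factor λ_1 = (6, 5)
Factor λ_2 = (1, 4)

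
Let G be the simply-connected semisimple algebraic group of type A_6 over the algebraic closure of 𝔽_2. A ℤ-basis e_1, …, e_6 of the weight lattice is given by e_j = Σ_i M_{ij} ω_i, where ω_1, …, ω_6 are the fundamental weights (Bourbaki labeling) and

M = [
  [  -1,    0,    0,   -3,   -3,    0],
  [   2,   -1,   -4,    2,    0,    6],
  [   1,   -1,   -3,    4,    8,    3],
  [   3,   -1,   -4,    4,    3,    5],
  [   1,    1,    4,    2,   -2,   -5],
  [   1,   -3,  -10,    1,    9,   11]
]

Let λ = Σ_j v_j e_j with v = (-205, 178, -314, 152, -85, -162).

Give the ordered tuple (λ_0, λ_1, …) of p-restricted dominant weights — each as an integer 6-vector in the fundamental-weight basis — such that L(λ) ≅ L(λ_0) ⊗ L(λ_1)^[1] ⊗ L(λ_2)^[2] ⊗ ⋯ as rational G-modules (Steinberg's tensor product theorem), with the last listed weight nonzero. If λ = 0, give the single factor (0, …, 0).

((0, 0, 1, 0, 1, 0), (0, 0, 0, 1, 0, 1), (1, 0, 0, 1, 0, 1))

Change of basis e → ω: c = M·v where v = (-205, 178, -314, 152, -85, -162):
  c_1 = -1*-205 + 0*178 + 0*-314 + -3*152 + -3*-85 + 0*-162 = 4
  c_2 = 2*-205 + -1*178 + -4*-314 + 2*152 + 0*-85 + 6*-162 = 0
  c_3 = 1*-205 + -1*178 + -3*-314 + 4*152 + 8*-85 + 3*-162 = 1
  c_4 = 3*-205 + -1*178 + -4*-314 + 4*152 + 3*-85 + 5*-162 = 6
  c_5 = 1*-205 + 1*178 + 4*-314 + 2*152 + -2*-85 + -5*-162 = 1
  c_6 = 1*-205 + -3*178 + -10*-314 + 1*152 + 9*-85 + 11*-162 = 6
p = 2; digits c_i = Σ_j d_{ij}·2^j, 0 ≤ d_{ij} < 2:
  c_1 = 4 = 0·2^0 + 0·2^1 + 1·2^2
  c_2 = 0
  c_3 = 1 = 1·2^0
  c_4 = 6 = 0·2^0 + 1·2^1 + 1·2^2
  c_5 = 1 = 1·2^0
  c_6 = 6 = 0·2^0 + 1·2^1 + 1·2^2
λ_0 = (0, 0, 1, 0, 1, 0)
λ_1 = (0, 0, 0, 1, 0, 1)
λ_2 = (1, 0, 0, 1, 0, 1)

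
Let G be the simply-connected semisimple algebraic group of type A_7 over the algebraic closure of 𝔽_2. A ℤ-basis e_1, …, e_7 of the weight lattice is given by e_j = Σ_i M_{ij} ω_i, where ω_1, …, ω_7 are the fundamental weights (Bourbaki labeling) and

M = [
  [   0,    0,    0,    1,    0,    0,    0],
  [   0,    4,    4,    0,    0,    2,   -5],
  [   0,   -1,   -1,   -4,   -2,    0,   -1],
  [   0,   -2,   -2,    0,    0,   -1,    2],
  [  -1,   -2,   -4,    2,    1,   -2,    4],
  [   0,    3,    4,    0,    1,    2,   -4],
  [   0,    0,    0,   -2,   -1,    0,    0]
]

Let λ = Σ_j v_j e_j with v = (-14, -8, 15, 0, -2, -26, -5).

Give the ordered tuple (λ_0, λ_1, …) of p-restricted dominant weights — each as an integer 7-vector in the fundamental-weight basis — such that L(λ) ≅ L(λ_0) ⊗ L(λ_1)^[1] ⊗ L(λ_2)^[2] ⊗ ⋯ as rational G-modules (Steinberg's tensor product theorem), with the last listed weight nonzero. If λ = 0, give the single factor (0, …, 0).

((0, 1, 0, 0, 0, 0, 0), (0, 0, 1, 1, 0, 1, 1))

In the fundamental-weight basis, λ has coordinates c = M·v (v = (-14, -8, 15, 0, -2, -26, -5)):
  c_1 = (0)·(-14) + (0)·(-8) + 0·15 + 1·0 + (0)·(-2) + (0)·(-26) + (0)·(-5) = 0
  c_2 = (0)·(-14) + (4)·(-8) + 4·15 + 0·0 + (0)·(-2) + (2)·(-26) + (-5)·(-5) = 1
  c_3 = (0)·(-14) + (-1)·(-8) + (-1)·(15) + (-4)·(0) + (-2)·(-2) + (0)·(-26) + (-1)·(-5) = 2
  c_4 = (0)·(-14) + (-2)·(-8) + (-2)·(15) + 0·0 + (0)·(-2) + (-1)·(-26) + (2)·(-5) = 2
  c_5 = (-1)·(-14) + (-2)·(-8) + (-4)·(15) + 2·0 + (1)·(-2) + (-2)·(-26) + (4)·(-5) = 0
  c_6 = (0)·(-14) + (3)·(-8) + 4·15 + 0·0 + (1)·(-2) + (2)·(-26) + (-4)·(-5) = 2
  c_7 = (0)·(-14) + (0)·(-8) + 0·15 + (-2)·(0) + (-1)·(-2) + (0)·(-26) + (0)·(-5) = 2
Writing each c_i in base p = 2:
  c_1 = 0
  c_2 = 1 = 1·2^0
  c_3 = 2 = 0·2^0 + 1·2^1
  c_4 = 2 = 0·2^0 + 1·2^1
  c_5 = 0
  c_6 = 2 = 0·2^0 + 1·2^1
  c_7 = 2 = 0·2^0 + 1·2^1
p-restricted factor λ_0 = (0, 1, 0, 0, 0, 0, 0)
p-restricted factor λ_1 = (0, 0, 1, 1, 0, 1, 1)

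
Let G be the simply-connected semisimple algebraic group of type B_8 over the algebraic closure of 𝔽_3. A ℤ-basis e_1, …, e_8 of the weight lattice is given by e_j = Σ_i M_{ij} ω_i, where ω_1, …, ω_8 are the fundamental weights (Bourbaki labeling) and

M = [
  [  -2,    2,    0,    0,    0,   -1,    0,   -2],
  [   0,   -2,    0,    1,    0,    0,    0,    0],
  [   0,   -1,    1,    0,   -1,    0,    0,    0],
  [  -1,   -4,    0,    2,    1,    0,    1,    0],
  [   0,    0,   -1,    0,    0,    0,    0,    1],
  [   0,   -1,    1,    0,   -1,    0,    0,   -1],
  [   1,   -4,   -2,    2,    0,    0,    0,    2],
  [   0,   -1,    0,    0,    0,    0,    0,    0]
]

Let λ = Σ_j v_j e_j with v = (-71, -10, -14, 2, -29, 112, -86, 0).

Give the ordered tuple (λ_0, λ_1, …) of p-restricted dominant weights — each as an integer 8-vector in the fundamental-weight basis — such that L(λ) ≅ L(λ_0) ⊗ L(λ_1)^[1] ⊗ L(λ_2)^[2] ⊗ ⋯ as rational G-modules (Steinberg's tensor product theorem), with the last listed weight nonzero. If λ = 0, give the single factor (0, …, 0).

ω-coordinates c = M·v, v = (-71, -10, -14, 2, -29, 112, -86, 0):
  c_1 = (-2)·(-71) + (2)·(-10) + (0)·(-14) + (0)·(2) + (0)·(-29) + (-1)·(112) + (0)·(-86) + (-2)·(0) = 10
  c_2 = (0)·(-71) + (-2)·(-10) + (0)·(-14) + (1)·(2) + (0)·(-29) + (0)·(112) + (0)·(-86) + (0)·(0) = 22
  c_3 = (0)·(-71) + (-1)·(-10) + (1)·(-14) + (0)·(2) + (-1)·(-29) + (0)·(112) + (0)·(-86) + (0)·(0) = 25
  c_4 = (-1)·(-71) + (-4)·(-10) + (0)·(-14) + (2)·(2) + (1)·(-29) + (0)·(112) + (1)·(-86) + (0)·(0) = 0
  c_5 = (0)·(-71) + (0)·(-10) + (-1)·(-14) + (0)·(2) + (0)·(-29) + (0)·(112) + (0)·(-86) + (1)·(0) = 14
  c_6 = (0)·(-71) + (-1)·(-10) + (1)·(-14) + (0)·(2) + (-1)·(-29) + (0)·(112) + (0)·(-86) + (-1)·(0) = 25
  c_7 = (1)·(-71) + (-4)·(-10) + (-2)·(-14) + (2)·(2) + (0)·(-29) + (0)·(112) + (0)·(-86) + (2)·(0) = 1
  c_8 = (0)·(-71) + (-1)·(-10) + (0)·(-14) + (0)·(2) + (0)·(-29) + (0)·(112) + (0)·(-86) + (0)·(0) = 10
Expand coordinatewise in base 3:
  c_1 = 10 = 1·3^0 + 0·3^1 + 1·3^2
  c_2 = 22 = 1·3^0 + 1·3^1 + 2·3^2
  c_3 = 25 = 1·3^0 + 2·3^1 + 2·3^2
  c_4 = 0
  c_5 = 14 = 2·3^0 + 1·3^1 + 1·3^2
  c_6 = 25 = 1·3^0 + 2·3^1 + 2·3^2
  c_7 = 1 = 1·3^0
  c_8 = 10 = 1·3^0 + 0·3^1 + 1·3^2
p-restricted factor λ_0 = (1, 1, 1, 0, 2, 1, 1, 1)
p-restricted factor λ_1 = (0, 1, 2, 0, 1, 2, 0, 0)
p-restricted factor λ_2 = (1, 2, 2, 0, 1, 2, 0, 1)

((1, 1, 1, 0, 2, 1, 1, 1), (0, 1, 2, 0, 1, 2, 0, 0), (1, 2, 2, 0, 1, 2, 0, 1))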